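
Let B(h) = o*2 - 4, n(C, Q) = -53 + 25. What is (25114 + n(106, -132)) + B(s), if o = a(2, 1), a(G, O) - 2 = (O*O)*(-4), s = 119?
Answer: 25078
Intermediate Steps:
a(G, O) = 2 - 4*O² (a(G, O) = 2 + (O*O)*(-4) = 2 + O²*(-4) = 2 - 4*O²)
n(C, Q) = -28
o = -2 (o = 2 - 4*1² = 2 - 4*1 = 2 - 4 = -2)
B(h) = -8 (B(h) = -2*2 - 4 = -4 - 4 = -8)
(25114 + n(106, -132)) + B(s) = (25114 - 28) - 8 = 25086 - 8 = 25078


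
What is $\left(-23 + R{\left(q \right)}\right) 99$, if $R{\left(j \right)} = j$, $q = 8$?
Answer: $-1485$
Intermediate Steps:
$\left(-23 + R{\left(q \right)}\right) 99 = \left(-23 + 8\right) 99 = \left(-15\right) 99 = -1485$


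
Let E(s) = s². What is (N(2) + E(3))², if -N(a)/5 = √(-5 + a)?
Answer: 6 - 90*I*√3 ≈ 6.0 - 155.88*I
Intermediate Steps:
N(a) = -5*√(-5 + a)
(N(2) + E(3))² = (-5*√(-5 + 2) + 3²)² = (-5*I*√3 + 9)² = (9 - 5*I*√3)²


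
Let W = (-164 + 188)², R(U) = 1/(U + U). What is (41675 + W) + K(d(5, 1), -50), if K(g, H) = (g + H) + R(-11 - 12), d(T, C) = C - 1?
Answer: 1941245/46 ≈ 42201.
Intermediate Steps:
d(T, C) = -1 + C
R(U) = 1/(2*U)
K(g, H) = -1/46 + H + g (K(g, H) = (g + H) + 1/(2*(-11 - 12)) = (H + g) + (½)/(-23) = (H + g) + (½)*(-1/23) = (H + g) - 1/46 = -1/46 + H + g)
W = 576 (W = 24² = 576)
(41675 + W) + K(d(5, 1), -50) = (41675 + 576) + (-1/46 - 50 + (-1 + 1)) = 42251 + (-1/46 - 50 + 0) = 42251 - 2301/46 = 1941245/46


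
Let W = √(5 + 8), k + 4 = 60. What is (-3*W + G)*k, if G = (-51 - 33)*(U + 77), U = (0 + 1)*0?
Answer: -362208 - 168*√13 ≈ -3.6281e+5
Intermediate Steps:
k = 56 (k = -4 + 60 = 56)
W = √13 ≈ 3.6056
U = 0 (U = 1*0 = 0)
G = -6468 (G = (-51 - 33)*(0 + 77) = -84*77 = -6468)
(-3*W + G)*k = (-3*√13 - 6468)*56 = (-6468 - 3*√13)*56 = -362208 - 168*√13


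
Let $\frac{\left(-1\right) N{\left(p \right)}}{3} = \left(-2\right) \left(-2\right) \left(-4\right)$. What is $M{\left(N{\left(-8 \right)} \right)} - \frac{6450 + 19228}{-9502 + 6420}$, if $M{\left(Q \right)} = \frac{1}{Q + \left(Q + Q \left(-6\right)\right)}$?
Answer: $\frac{2463547}{295872} \approx 8.3264$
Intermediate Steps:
$N{\left(p \right)} = 48$ ($N{\left(p \right)} = - 3 \left(-2\right) \left(-2\right) \left(-4\right) = - 3 \cdot 4 \left(-4\right) = \left(-3\right) \left(-16\right) = 48$)
$M{\left(Q \right)} = - \frac{1}{4 Q}$ ($M{\left(Q \right)} = \frac{1}{Q + \left(Q - 6 Q\right)} = \frac{1}{Q - 5 Q} = \frac{1}{\left(-4\right) Q} = - \frac{1}{4 Q}$)
$M{\left(N{\left(-8 \right)} \right)} - \frac{6450 + 19228}{-9502 + 6420} = - \frac{1}{4 \cdot 48} - \frac{6450 + 19228}{-9502 + 6420} = \left(- \frac{1}{4}\right) \frac{1}{48} - \frac{25678}{-3082} = - \frac{1}{192} - 25678 \left(- \frac{1}{3082}\right) = - \frac{1}{192} - - \frac{12839}{1541} = - \frac{1}{192} + \frac{12839}{1541} = \frac{2463547}{295872}$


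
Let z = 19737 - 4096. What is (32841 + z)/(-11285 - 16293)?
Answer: -24241/13789 ≈ -1.7580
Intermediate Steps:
z = 15641
(32841 + z)/(-11285 - 16293) = (32841 + 15641)/(-11285 - 16293) = 48482/(-27578) = 48482*(-1/27578) = -24241/13789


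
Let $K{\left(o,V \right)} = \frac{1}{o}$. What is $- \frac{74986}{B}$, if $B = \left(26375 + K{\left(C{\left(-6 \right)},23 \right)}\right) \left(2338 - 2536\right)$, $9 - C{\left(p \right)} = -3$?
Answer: $\frac{149972}{10444533} \approx 0.014359$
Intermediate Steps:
$C{\left(p \right)} = 12$ ($C{\left(p \right)} = 9 - -3 = 9 + 3 = 12$)
$B = - \frac{10444533}{2}$ ($B = \left(26375 + \frac{1}{12}\right) \left(2338 - 2536\right) = \left(26375 + \frac{1}{12}\right) \left(-198\right) = \frac{316501}{12} \left(-198\right) = - \frac{10444533}{2} \approx -5.2223 \cdot 10^{6}$)
$- \frac{74986}{B} = - \frac{74986}{- \frac{10444533}{2}} = \left(-74986\right) \left(- \frac{2}{10444533}\right) = \frac{149972}{10444533}$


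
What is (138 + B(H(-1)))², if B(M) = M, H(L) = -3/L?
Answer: 19881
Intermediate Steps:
(138 + B(H(-1)))² = (138 - 3/(-1))² = (138 - 3*(-1))² = (138 + 3)² = 141² = 19881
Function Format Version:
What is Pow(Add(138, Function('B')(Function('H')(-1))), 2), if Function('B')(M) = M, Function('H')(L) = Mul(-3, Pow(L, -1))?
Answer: 19881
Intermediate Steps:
Pow(Add(138, Function('B')(Function('H')(-1))), 2) = Pow(Add(138, Mul(-3, Pow(-1, -1))), 2) = Pow(Add(138, Mul(-3, -1)), 2) = Pow(Add(138, 3), 2) = Pow(141, 2) = 19881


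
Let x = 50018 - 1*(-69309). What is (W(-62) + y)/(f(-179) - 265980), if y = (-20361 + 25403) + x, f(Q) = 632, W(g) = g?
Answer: -124307/265348 ≈ -0.46847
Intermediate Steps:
x = 119327 (x = 50018 + 69309 = 119327)
y = 124369 (y = (-20361 + 25403) + 119327 = 5042 + 119327 = 124369)
(W(-62) + y)/(f(-179) - 265980) = (-62 + 124369)/(632 - 265980) = 124307/(-265348) = 124307*(-1/265348) = -124307/265348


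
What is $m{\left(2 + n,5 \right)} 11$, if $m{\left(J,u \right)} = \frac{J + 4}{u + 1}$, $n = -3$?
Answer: $\frac{11}{2} \approx 5.5$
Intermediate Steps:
$m{\left(J,u \right)} = \frac{4 + J}{1 + u}$
$m{\left(2 + n,5 \right)} 11 = \frac{4 + \left(2 - 3\right)}{1 + 5} \cdot 11 = \frac{4 - 1}{6} \cdot 11 = \frac{1}{6} \cdot 3 \cdot 11 = \frac{1}{2} \cdot 11 = \frac{11}{2}$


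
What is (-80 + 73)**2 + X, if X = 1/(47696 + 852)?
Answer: 2378853/48548 ≈ 49.000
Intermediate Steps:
X = 1/48548 ≈ 2.0598e-5
(-80 + 73)**2 + X = (-80 + 73)**2 + 1/48548 = (-7)**2 + 1/48548 = 49 + 1/48548 = 2378853/48548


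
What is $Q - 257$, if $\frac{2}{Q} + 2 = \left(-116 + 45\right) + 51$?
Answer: $- \frac{2828}{11} \approx -257.09$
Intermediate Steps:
$Q = - \frac{1}{11}$ ($Q = \frac{2}{-2 + \left(\left(-116 + 45\right) + 51\right)} = \frac{2}{-2 + \left(-71 + 51\right)} = \frac{2}{-2 - 20} = \frac{2}{-22} = 2 \left(- \frac{1}{22}\right) = - \frac{1}{11} \approx -0.090909$)
$Q - 257 = - \frac{1}{11} - 257 = - \frac{2828}{11}$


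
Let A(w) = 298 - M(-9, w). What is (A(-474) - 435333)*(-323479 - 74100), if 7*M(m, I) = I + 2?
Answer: 172933972081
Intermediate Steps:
M(m, I) = 2/7 + I/7 (M(m, I) = (I + 2)/7 = (2 + I)/7 = 2/7 + I/7)
A(w) = 2084/7 - w/7 (A(w) = 298 - (2/7 + w/7) = 298 + (-2/7 - w/7) = 2084/7 - w/7)
(A(-474) - 435333)*(-323479 - 74100) = ((2084/7 - ⅐*(-474)) - 435333)*(-323479 - 74100) = ((2084/7 + 474/7) - 435333)*(-397579) = (2558/7 - 435333)*(-397579) = -3044773/7*(-397579) = 172933972081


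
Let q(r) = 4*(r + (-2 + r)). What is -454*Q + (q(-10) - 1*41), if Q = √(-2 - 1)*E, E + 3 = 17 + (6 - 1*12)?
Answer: -129 - 3632*I*√3 ≈ -129.0 - 6290.8*I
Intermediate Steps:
q(r) = -8 + 8*r (q(r) = 4*(-2 + 2*r) = -8 + 8*r)
E = 8 (E = -3 + (17 + (6 - 1*12)) = -3 + (17 + (6 - 12)) = -3 + (17 - 6) = -3 + 11 = 8)
Q = 8*I*√3 (Q = √(-2 - 1)*8 = √(-3)*8 = (I*√3)*8 = 8*I*√3 ≈ 13.856*I)
-454*Q + (q(-10) - 1*41) = -3632*I*√3 + ((-8 + 8*(-10)) - 1*41) = -3632*I*√3 + ((-8 - 80) - 41) = -3632*I*√3 + (-88 - 41) = -3632*I*√3 - 129 = -129 - 3632*I*√3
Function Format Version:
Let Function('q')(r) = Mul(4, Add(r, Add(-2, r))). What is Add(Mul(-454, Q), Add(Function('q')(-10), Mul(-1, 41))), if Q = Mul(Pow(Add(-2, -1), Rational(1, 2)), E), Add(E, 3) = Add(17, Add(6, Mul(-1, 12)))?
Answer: Add(-129, Mul(-3632, I, Pow(3, Rational(1, 2)))) ≈ Add(-129.00, Mul(-6290.8, I))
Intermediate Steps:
Function('q')(r) = Add(-8, Mul(8, r)) (Function('q')(r) = Mul(4, Add(-2, Mul(2, r))) = Add(-8, Mul(8, r)))
E = 8 (E = Add(-3, Add(17, Add(6, Mul(-1, 12)))) = Add(-3, Add(17, Add(6, -12))) = Add(-3, Add(17, -6)) = Add(-3, 11) = 8)
Q = Mul(8, I, Pow(3, Rational(1, 2))) (Q = Mul(Pow(Add(-2, -1), Rational(1, 2)), 8) = Mul(Pow(-3, Rational(1, 2)), 8) = Mul(Mul(I, Pow(3, Rational(1, 2))), 8) = Mul(8, I, Pow(3, Rational(1, 2))) ≈ Mul(13.856, I))
Add(Mul(-454, Q), Add(Function('q')(-10), Mul(-1, 41))) = Add(Mul(-454, Mul(8, I, Pow(3, Rational(1, 2)))), Add(Add(-8, Mul(8, -10)), Mul(-1, 41))) = Add(Mul(-3632, I, Pow(3, Rational(1, 2))), Add(Add(-8, -80), -41)) = Add(Mul(-3632, I, Pow(3, Rational(1, 2))), Add(-88, -41)) = Add(Mul(-3632, I, Pow(3, Rational(1, 2))), -129) = Add(-129, Mul(-3632, I, Pow(3, Rational(1, 2))))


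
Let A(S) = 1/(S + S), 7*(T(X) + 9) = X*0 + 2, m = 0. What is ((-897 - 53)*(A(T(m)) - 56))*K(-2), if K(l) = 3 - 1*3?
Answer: 0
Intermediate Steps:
T(X) = -61/7 (T(X) = -9 + (X*0 + 2)/7 = -9 + (0 + 2)/7 = -9 + (1/7)*2 = -9 + 2/7 = -61/7)
K(l) = 0 (K(l) = 3 - 3 = 0)
A(S) = 1/(2*S)
((-897 - 53)*(A(T(m)) - 56))*K(-2) = ((-897 - 53)*(1/(2*(-61/7)) - 56))*0 = -950*((1/2)*(-7/61) - 56)*0 = -950*(-7/122 - 56)*0 = -950*(-6839/122)*0 = (3248525/61)*0 = 0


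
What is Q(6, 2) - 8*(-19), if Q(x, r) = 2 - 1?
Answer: 153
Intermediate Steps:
Q(x, r) = 1
Q(6, 2) - 8*(-19) = 1 - 8*(-19) = 1 + 152 = 153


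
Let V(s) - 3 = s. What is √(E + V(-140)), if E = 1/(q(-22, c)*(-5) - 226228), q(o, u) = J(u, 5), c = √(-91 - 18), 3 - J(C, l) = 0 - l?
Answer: I*√1753504424539/113134 ≈ 11.705*I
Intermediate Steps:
J(C, l) = 3 + l (J(C, l) = 3 - (0 - l) = 3 - (-1)*l = 3 + l)
V(s) = 3 + s
c = I*√109 (c = √(-109) = I*√109 ≈ 10.44*I)
q(o, u) = 8 (q(o, u) = 3 + 5 = 8)
E = -1/226268 (E = 1/(8*(-5) - 226228) = 1/(-40 - 226228) = 1/(-226268) = -1/226268 ≈ -4.4195e-6)
√(E + V(-140)) = √(-1/226268 + (3 - 140)) = √(-1/226268 - 137) = √(-30998717/226268) = I*√1753504424539/113134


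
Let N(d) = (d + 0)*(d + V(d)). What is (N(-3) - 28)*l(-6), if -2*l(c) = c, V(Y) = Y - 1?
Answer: -21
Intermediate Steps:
V(Y) = -1 + Y
l(c) = -c/2
N(d) = d*(-1 + 2*d) (N(d) = (d + 0)*(d + (-1 + d)) = d*(-1 + 2*d))
(N(-3) - 28)*l(-6) = (-3*(-1 + 2*(-3)) - 28)*(-½*(-6)) = (-3*(-1 - 6) - 28)*3 = (-3*(-7) - 28)*3 = (21 - 28)*3 = -7*3 = -21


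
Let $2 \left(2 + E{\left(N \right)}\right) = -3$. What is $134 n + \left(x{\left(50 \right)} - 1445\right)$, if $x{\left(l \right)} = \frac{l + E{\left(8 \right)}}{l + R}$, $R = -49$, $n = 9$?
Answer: $- \frac{385}{2} \approx -192.5$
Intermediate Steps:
$E{\left(N \right)} = - \frac{7}{2}$ ($E{\left(N \right)} = -2 + \frac{1}{2} \left(-3\right) = -2 - \frac{3}{2} = - \frac{7}{2}$)
$x{\left(l \right)} = \frac{- \frac{7}{2} + l}{-49 + l}$ ($x{\left(l \right)} = \frac{l - \frac{7}{2}}{l - 49} = \frac{- \frac{7}{2} + l}{-49 + l}$)
$134 n + \left(x{\left(50 \right)} - 1445\right) = 134 \cdot 9 - \left(1445 - \frac{- \frac{7}{2} + 50}{-49 + 50}\right) = 1206 - \left(1445 - 1^{-1} \cdot \frac{93}{2}\right) = 1206 + \left(1 \cdot \frac{93}{2} - 1445\right) = 1206 + \left(\frac{93}{2} - 1445\right) = 1206 - \frac{2797}{2} = - \frac{385}{2}$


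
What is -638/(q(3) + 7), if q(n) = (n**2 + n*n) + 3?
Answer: -319/14 ≈ -22.786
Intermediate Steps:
q(n) = 3 + 2*n**2 (q(n) = (n**2 + n**2) + 3 = 2*n**2 + 3 = 3 + 2*n**2)
-638/(q(3) + 7) = -638/((3 + 2*3**2) + 7) = -638/((3 + 2*9) + 7) = -638/((3 + 18) + 7) = -638/(21 + 7) = -638/28 = -638*1/28 = -319/14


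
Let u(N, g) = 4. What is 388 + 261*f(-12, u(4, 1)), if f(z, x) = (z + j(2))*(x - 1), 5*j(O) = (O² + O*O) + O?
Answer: -7442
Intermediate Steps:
j(O) = O/5 + 2*O²/5 (j(O) = ((O² + O*O) + O)/5 = ((O² + O²) + O)/5 = (2*O² + O)/5 = (O + 2*O²)/5 = O/5 + 2*O²/5)
f(z, x) = (-1 + x)*(2 + z) (f(z, x) = (z + (⅕)*2*(1 + 2*2))*(x - 1) = (z + (⅕)*2*(1 + 4))*(-1 + x) = (z + (⅕)*2*5)*(-1 + x) = (z + 2)*(-1 + x) = (2 + z)*(-1 + x) = (-1 + x)*(2 + z))
388 + 261*f(-12, u(4, 1)) = 388 + 261*(-2 - 1*(-12) + 2*4 + 4*(-12)) = 388 + 261*(-2 + 12 + 8 - 48) = 388 + 261*(-30) = 388 - 7830 = -7442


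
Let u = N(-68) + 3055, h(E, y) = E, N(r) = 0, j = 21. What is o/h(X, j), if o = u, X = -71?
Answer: -3055/71 ≈ -43.028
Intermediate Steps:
u = 3055 (u = 0 + 3055 = 3055)
o = 3055
o/h(X, j) = 3055/(-71) = 3055*(-1/71) = -3055/71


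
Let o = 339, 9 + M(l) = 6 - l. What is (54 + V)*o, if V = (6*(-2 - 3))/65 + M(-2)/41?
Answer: 9669297/533 ≈ 18141.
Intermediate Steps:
M(l) = -3 - l (M(l) = -9 + (6 - l) = -3 - l)
V = -259/533 (V = (6*(-2 - 3))/65 + (-3 - 1*(-2))/41 = (6*(-5))*(1/65) + (-3 + 2)*(1/41) = -30*1/65 - 1*1/41 = -6/13 - 1/41 = -259/533 ≈ -0.48593)
(54 + V)*o = (54 - 259/533)*339 = (28523/533)*339 = 9669297/533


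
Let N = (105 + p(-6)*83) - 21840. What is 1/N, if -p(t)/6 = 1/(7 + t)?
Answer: -1/22233 ≈ -4.4978e-5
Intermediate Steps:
p(t) = -6/(7 + t)
N = -22233 (N = (105 - 6/(7 - 6)*83) - 21840 = (105 - 6/1*83) - 21840 = (105 - 6*1*83) - 21840 = (105 - 6*83) - 21840 = (105 - 498) - 21840 = -393 - 21840 = -22233)
1/N = 1/(-22233) = -1/22233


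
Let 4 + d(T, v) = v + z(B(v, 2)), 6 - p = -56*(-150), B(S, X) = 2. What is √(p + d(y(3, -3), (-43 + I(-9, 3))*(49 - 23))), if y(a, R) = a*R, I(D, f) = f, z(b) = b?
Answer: 2*I*√2359 ≈ 97.139*I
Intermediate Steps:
p = -8394 (p = 6 - (-56)*(-150) = 6 - 1*8400 = 6 - 8400 = -8394)
y(a, R) = R*a
d(T, v) = -2 + v (d(T, v) = -4 + (v + 2) = -4 + (2 + v) = -2 + v)
√(p + d(y(3, -3), (-43 + I(-9, 3))*(49 - 23))) = √(-8394 + (-2 + (-43 + 3)*(49 - 23))) = √(-8394 + (-2 - 40*26)) = √(-8394 + (-2 - 1040)) = √(-8394 - 1042) = √(-9436) = 2*I*√2359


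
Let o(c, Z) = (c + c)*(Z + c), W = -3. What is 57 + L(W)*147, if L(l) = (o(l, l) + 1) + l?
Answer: 5055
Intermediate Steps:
o(c, Z) = 2*c*(Z + c) (o(c, Z) = (2*c)*(Z + c) = 2*c*(Z + c))
L(l) = 1 + l + 4*l² (L(l) = (2*l*(l + l) + 1) + l = (2*l*(2*l) + 1) + l = (4*l² + 1) + l = (1 + 4*l²) + l = 1 + l + 4*l²)
57 + L(W)*147 = 57 + (1 - 3 + 4*(-3)²)*147 = 57 + (1 - 3 + 4*9)*147 = 57 + (1 - 3 + 36)*147 = 57 + 34*147 = 57 + 4998 = 5055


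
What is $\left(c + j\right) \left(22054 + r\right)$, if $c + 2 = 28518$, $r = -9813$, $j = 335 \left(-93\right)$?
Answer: $-32303999$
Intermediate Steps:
$j = -31155$
$c = 28516$ ($c = -2 + 28518 = 28516$)
$\left(c + j\right) \left(22054 + r\right) = \left(28516 - 31155\right) \left(22054 - 9813\right) = \left(-2639\right) 12241 = -32303999$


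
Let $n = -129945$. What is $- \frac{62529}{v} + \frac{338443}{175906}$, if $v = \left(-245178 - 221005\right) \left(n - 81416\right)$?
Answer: $\frac{33347760989010635}{17332529198012078} \approx 1.924$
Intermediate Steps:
$v = 98532905063$ ($v = \left(-245178 - 221005\right) \left(-129945 - 81416\right) = \left(-466183\right) \left(-211361\right) = 98532905063$)
$- \frac{62529}{v} + \frac{338443}{175906} = - \frac{62529}{98532905063} + \frac{338443}{175906} = \frac{33347760989010635}{17332529198012078}$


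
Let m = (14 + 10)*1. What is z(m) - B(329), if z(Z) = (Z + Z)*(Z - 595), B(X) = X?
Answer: -27737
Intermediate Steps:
m = 24 (m = 24*1 = 24)
z(Z) = 2*Z*(-595 + Z) (z(Z) = (2*Z)*(-595 + Z) = 2*Z*(-595 + Z))
z(m) - B(329) = 2*24*(-595 + 24) - 1*329 = 2*24*(-571) - 329 = -27408 - 329 = -27737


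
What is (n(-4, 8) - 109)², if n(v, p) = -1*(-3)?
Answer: 11236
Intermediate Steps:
n(v, p) = 3
(n(-4, 8) - 109)² = (3 - 109)² = (-106)² = 11236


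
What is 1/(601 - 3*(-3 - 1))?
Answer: 1/613 ≈ 0.0016313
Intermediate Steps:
1/(601 - 3*(-3 - 1)) = 1/(601 - 3*(-4)) = 1/(601 + 12) = 1/613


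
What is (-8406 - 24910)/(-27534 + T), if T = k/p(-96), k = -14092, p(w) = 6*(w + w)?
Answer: 9595008/7926269 ≈ 1.2105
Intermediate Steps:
p(w) = 12*w (p(w) = 6*(2*w) = 12*w)
T = 3523/288 (T = -14092/(12*(-96)) = -14092/(-1152) = -14092*(-1/1152) = 3523/288 ≈ 12.233)
(-8406 - 24910)/(-27534 + T) = (-8406 - 24910)/(-27534 + 3523/288) = -33316/(-7926269/288) = -33316*(-288/7926269) = 9595008/7926269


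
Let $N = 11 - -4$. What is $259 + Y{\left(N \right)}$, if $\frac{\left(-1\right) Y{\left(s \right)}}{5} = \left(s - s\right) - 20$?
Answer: $359$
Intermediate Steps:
$N = 15$ ($N = 11 + 4 = 15$)
$Y{\left(s \right)} = 100$ ($Y{\left(s \right)} = - 5 \left(\left(s - s\right) - 20\right) = - 5 \left(0 - 20\right) = \left(-5\right) \left(-20\right) = 100$)
$259 + Y{\left(N \right)} = 259 + 100 = 359$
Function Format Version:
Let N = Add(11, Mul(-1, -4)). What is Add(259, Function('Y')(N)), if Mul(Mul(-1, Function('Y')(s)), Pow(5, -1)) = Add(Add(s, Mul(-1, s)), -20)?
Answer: 359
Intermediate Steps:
N = 15 (N = Add(11, 4) = 15)
Function('Y')(s) = 100 (Function('Y')(s) = Mul(-5, Add(Add(s, Mul(-1, s)), -20)) = Mul(-5, Add(0, -20)) = Mul(-5, -20) = 100)
Add(259, Function('Y')(N)) = Add(259, 100) = 359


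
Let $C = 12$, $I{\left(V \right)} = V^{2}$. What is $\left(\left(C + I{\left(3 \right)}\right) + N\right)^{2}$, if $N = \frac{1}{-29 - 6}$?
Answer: $\frac{538756}{1225} \approx 439.8$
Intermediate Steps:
$N = - \frac{1}{35}$ ($N = \frac{1}{-35} = - \frac{1}{35} \approx -0.028571$)
$\left(\left(C + I{\left(3 \right)}\right) + N\right)^{2} = \left(\left(12 + 3^{2}\right) - \frac{1}{35}\right)^{2} = \left(\left(12 + 9\right) - \frac{1}{35}\right)^{2} = \left(21 - \frac{1}{35}\right)^{2} = \left(\frac{734}{35}\right)^{2} = \frac{538756}{1225}$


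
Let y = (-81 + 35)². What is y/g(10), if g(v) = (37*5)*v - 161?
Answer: 2116/1689 ≈ 1.2528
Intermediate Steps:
g(v) = -161 + 185*v (g(v) = 185*v - 161 = -161 + 185*v)
y = 2116 (y = (-46)² = 2116)
y/g(10) = 2116/(-161 + 185*10) = 2116/(-161 + 1850) = 2116/1689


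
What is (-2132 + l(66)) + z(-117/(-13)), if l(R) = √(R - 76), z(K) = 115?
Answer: -2017 + I*√10 ≈ -2017.0 + 3.1623*I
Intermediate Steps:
l(R) = √(-76 + R)
(-2132 + l(66)) + z(-117/(-13)) = (-2132 + √(-76 + 66)) + 115 = (-2132 + √(-10)) + 115 = (-2132 + I*√10) + 115 = -2017 + I*√10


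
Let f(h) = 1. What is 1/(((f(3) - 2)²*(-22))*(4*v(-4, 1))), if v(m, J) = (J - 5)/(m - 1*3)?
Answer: -7/352 ≈ -0.019886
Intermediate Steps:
v(m, J) = (-5 + J)/(-3 + m) (v(m, J) = (-5 + J)/(m - 3) = (-5 + J)/(-3 + m))
1/(((f(3) - 2)²*(-22))*(4*v(-4, 1))) = 1/(((1 - 2)²*(-22))*(4*((-5 + 1)/(-3 - 4)))) = 1/(((-1)²*(-22))*(4*(-4/(-7)))) = 1/((1*(-22))*(4*(-⅐*(-4)))) = 1/(-88*4/7) = 1/(-22*16/7) = 1/(-352/7) = -7/352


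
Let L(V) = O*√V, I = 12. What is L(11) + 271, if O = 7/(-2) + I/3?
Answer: 271 + √11/2 ≈ 272.66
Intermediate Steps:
O = ½ (O = 7/(-2) + 12/3 = 7*(-½) + 12*(⅓) = -7/2 + 4 = ½ ≈ 0.50000)
L(V) = √V/2
L(11) + 271 = √11/2 + 271 = 271 + √11/2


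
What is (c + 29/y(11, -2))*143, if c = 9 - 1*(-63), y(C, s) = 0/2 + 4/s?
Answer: 16445/2 ≈ 8222.5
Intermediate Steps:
y(C, s) = 4/s (y(C, s) = 0*(½) + 4/s = 0 + 4/s = 4/s)
c = 72 (c = 9 + 63 = 72)
(c + 29/y(11, -2))*143 = (72 + 29/((4/(-2))))*143 = (72 + 29/((4*(-½))))*143 = (72 + 29/(-2))*143 = (72 + 29*(-½))*143 = (72 - 29/2)*143 = (115/2)*143 = 16445/2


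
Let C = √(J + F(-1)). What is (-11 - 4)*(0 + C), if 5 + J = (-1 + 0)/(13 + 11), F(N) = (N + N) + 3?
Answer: -5*I*√582/4 ≈ -30.156*I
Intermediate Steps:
F(N) = 3 + 2*N (F(N) = 2*N + 3 = 3 + 2*N)
J = -121/24 (J = -5 + (-1 + 0)/(13 + 11) = -5 - 1/24 = -121/24 ≈ -5.0417)
C = I*√582/12 (C = √(-121/24 + (3 + 2*(-1))) = √(-121/24 + (3 - 2)) = √(-121/24 + 1) = √(-97/24) = I*√582/12 ≈ 2.0104*I)
(-11 - 4)*(0 + C) = (-11 - 4)*(0 + I*√582/12) = -5*I*√582/4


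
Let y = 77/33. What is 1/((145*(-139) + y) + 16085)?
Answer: -3/12203 ≈ -0.00024584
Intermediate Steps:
y = 7/3 (y = 77*(1/33) = 7/3 ≈ 2.3333)
1/((145*(-139) + y) + 16085) = 1/((145*(-139) + 7/3) + 16085) = 1/((-20155 + 7/3) + 16085) = 1/(-60458/3 + 16085) = 1/(-12203/3) = -3/12203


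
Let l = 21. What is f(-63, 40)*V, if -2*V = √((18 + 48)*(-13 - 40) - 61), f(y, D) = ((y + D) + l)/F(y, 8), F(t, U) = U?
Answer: I*√3559/8 ≈ 7.4572*I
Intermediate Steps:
f(y, D) = 21/8 + D/8 + y/8 (f(y, D) = ((y + D) + 21)/8 = ((D + y) + 21)*(⅛) = (21 + D + y)*(⅛) = 21/8 + D/8 + y/8)
V = -I*√3559/2 (V = -√((18 + 48)*(-13 - 40) - 61)/2 = -√(66*(-53) - 61)/2 = -√(-3498 - 61)/2 = -I*√3559/2 ≈ -29.829*I)
f(-63, 40)*V = (21/8 + (⅛)*40 + (⅛)*(-63))*(-I*√3559/2) = (21/8 + 5 - 63/8)*(-I*√3559/2) = -(-1)*I*√3559/8 = I*√3559/8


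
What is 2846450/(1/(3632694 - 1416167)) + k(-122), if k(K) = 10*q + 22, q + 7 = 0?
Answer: 6309233279102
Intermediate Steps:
q = -7 (q = -7 + 0 = -7)
k(K) = -48 (k(K) = 10*(-7) + 22 = -70 + 22 = -48)
2846450/(1/(3632694 - 1416167)) + k(-122) = 2846450/(1/(3632694 - 1416167)) - 48 = 2846450/(1/2216527) - 48 = 2846450*2216527 - 48 = 6309233279150 - 48 = 6309233279102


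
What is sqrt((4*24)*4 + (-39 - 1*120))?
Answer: 15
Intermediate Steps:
sqrt((4*24)*4 + (-39 - 1*120)) = sqrt(96*4 + (-39 - 120)) = sqrt(384 - 159) = sqrt(225) = 15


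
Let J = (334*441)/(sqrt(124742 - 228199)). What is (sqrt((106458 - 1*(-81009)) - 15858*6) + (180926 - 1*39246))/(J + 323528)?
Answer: (141680 + sqrt(92319))/(323528 - 147294*I*sqrt(103457)/103457) ≈ 0.43886 + 0.00062118*I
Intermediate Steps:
J = -147294*I*sqrt(103457)/103457 (J = 147294/(sqrt(-103457)) = 147294/((I*sqrt(103457))) = 147294*(-I*sqrt(103457)/103457) = -147294*I*sqrt(103457)/103457 ≈ -457.94*I)
(sqrt((106458 - 1*(-81009)) - 15858*6) + (180926 - 1*39246))/(J + 323528) = (sqrt((106458 - 1*(-81009)) - 15858*6) + (180926 - 1*39246))/(-147294*I*sqrt(103457)/103457 + 323528) = (sqrt((106458 + 81009) - 95148) + (180926 - 39246))/(323528 - 147294*I*sqrt(103457)/103457) = (sqrt(187467 - 95148) + 141680)/(323528 - 147294*I*sqrt(103457)/103457) = (sqrt(92319) + 141680)/(323528 - 147294*I*sqrt(103457)/103457) = (141680 + sqrt(92319))/(323528 - 147294*I*sqrt(103457)/103457)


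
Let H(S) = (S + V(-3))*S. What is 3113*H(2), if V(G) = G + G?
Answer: -24904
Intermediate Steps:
V(G) = 2*G
H(S) = S*(-6 + S) (H(S) = (S + 2*(-3))*S = (S - 6)*S = (-6 + S)*S = S*(-6 + S))
3113*H(2) = 3113*(2*(-6 + 2)) = 3113*(2*(-4)) = 3113*(-8) = -24904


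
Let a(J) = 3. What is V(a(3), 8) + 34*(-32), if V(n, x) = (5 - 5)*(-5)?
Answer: -1088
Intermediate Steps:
V(n, x) = 0 (V(n, x) = 0*(-5) = 0)
V(a(3), 8) + 34*(-32) = 0 + 34*(-32) = 0 - 1088 = -1088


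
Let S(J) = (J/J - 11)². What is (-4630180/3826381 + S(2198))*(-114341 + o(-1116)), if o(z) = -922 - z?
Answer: -43148470044240/3826381 ≈ -1.1277e+7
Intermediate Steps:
S(J) = 100 (S(J) = (1 - 11)² = (-10)² = 100)
(-4630180/3826381 + S(2198))*(-114341 + o(-1116)) = (-4630180/3826381 + 100)*(-114341 + (-922 - 1*(-1116))) = (-4630180*1/3826381 + 100)*(-114341 + (-922 + 1116)) = (-4630180/3826381 + 100)*(-114341 + 194) = (378007920/3826381)*(-114147) = -43148470044240/3826381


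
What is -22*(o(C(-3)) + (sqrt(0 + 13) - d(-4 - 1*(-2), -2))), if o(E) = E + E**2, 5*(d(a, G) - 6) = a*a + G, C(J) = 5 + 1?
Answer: -3916/5 - 22*sqrt(13) ≈ -862.52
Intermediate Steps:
C(J) = 6
d(a, G) = 6 + G/5 + a**2/5 (d(a, G) = 6 + (a*a + G)/5 = 6 + (a**2 + G)/5 = 6 + (G + a**2)/5 = 6 + (G/5 + a**2/5) = 6 + G/5 + a**2/5)
-22*(o(C(-3)) + (sqrt(0 + 13) - d(-4 - 1*(-2), -2))) = -22*(6*(1 + 6) + (sqrt(0 + 13) - (6 + (1/5)*(-2) + (-4 - 1*(-2))**2/5))) = -22*(6*7 + (sqrt(13) - (6 - 2/5 + (-4 + 2)**2/5))) = -22*(42 + (sqrt(13) - (6 - 2/5 + (1/5)*(-2)**2))) = -22*(42 + (sqrt(13) - (6 - 2/5 + (1/5)*4))) = -22*(42 + (sqrt(13) - (6 - 2/5 + 4/5))) = -22*(42 + (sqrt(13) - 1*32/5)) = -22*(42 + (sqrt(13) - 32/5)) = -22*(42 + (-32/5 + sqrt(13))) = -22*(178/5 + sqrt(13)) = -3916/5 - 22*sqrt(13)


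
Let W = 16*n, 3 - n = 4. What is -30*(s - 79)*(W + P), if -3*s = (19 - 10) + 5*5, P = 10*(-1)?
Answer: -70460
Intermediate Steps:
n = -1 (n = 3 - 1*4 = 3 - 4 = -1)
P = -10
s = -34/3 (s = -((19 - 10) + 5*5)/3 = -(9 + 25)/3 = -1/3*34 = -34/3 ≈ -11.333)
W = -16 (W = 16*(-1) = -16)
-30*(s - 79)*(W + P) = -30*(-34/3 - 79)*(-16 - 10) = -(-2710)*(-26) = -30*7046/3 = -70460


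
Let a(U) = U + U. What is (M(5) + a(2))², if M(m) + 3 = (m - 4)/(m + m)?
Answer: 121/100 ≈ 1.2100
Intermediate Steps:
a(U) = 2*U
M(m) = -3 + (-4 + m)/(2*m) (M(m) = -3 + (m - 4)/(m + m) = -3 + (-4 + m)/((2*m)) = -3 + (-4 + m)*(1/(2*m)) = -3 + (-4 + m)/(2*m))
(M(5) + a(2))² = ((-5/2 - 2/5) + 2*2)² = ((-5/2 - 2*⅕) + 4)² = ((-5/2 - ⅖) + 4)² = (-29/10 + 4)² = (11/10)² = 121/100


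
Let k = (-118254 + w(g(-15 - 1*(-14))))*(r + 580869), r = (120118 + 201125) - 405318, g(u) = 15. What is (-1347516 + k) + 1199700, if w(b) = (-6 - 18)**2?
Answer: -58461872148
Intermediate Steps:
r = -84075 (r = 321243 - 405318 = -84075)
w(b) = 576 (w(b) = (-24)**2 = 576)
k = -58461724332 (k = (-118254 + 576)*(-84075 + 580869) = -117678*496794 = -58461724332)
(-1347516 + k) + 1199700 = (-1347516 - 58461724332) + 1199700 = -58463071848 + 1199700 = -58461872148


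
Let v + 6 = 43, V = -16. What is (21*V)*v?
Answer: -12432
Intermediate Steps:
v = 37 (v = -6 + 43 = 37)
(21*V)*v = (21*(-16))*37 = -336*37 = -12432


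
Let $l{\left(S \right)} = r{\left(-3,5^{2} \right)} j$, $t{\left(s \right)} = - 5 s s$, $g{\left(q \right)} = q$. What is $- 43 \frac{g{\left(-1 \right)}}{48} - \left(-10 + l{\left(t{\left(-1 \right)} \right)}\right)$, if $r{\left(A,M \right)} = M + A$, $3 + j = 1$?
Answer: $\frac{2635}{48} \approx 54.896$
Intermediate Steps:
$j = -2$ ($j = -3 + 1 = -2$)
$t{\left(s \right)} = - 5 s^{2}$
$r{\left(A,M \right)} = A + M$
$l{\left(S \right)} = -44$ ($l{\left(S \right)} = \left(-3 + 5^{2}\right) \left(-2\right) = \left(-3 + 25\right) \left(-2\right) = 22 \left(-2\right) = -44$)
$- 43 \frac{g{\left(-1 \right)}}{48} - \left(-10 + l{\left(t{\left(-1 \right)} \right)}\right) = - 43 \left(- \frac{1}{48}\right) + \left(10 - -44\right) = - 43 \left(\left(-1\right) \frac{1}{48}\right) + \left(10 + 44\right) = \left(-43\right) \left(- \frac{1}{48}\right) + 54 = \frac{43}{48} + 54 = \frac{2635}{48}$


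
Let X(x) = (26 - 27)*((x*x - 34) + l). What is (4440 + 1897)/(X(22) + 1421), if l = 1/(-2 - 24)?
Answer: 164762/25247 ≈ 6.5260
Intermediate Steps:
l = -1/26 (l = 1/(-26) = -1/26 ≈ -0.038462)
X(x) = 885/26 - x**2 (X(x) = (26 - 27)*((x*x - 34) - 1/26) = -((x**2 - 34) - 1/26) = -((-34 + x**2) - 1/26) = -(-885/26 + x**2) = 885/26 - x**2)
(4440 + 1897)/(X(22) + 1421) = (4440 + 1897)/((885/26 - 1*22**2) + 1421) = 6337/((885/26 - 1*484) + 1421) = 6337/((885/26 - 484) + 1421) = 6337/(-11699/26 + 1421) = 6337/(25247/26) = 6337*(26/25247) = 164762/25247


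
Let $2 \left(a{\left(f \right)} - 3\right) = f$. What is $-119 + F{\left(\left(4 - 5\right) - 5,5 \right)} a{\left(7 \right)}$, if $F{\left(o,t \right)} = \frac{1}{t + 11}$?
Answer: $- \frac{3795}{32} \approx -118.59$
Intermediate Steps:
$a{\left(f \right)} = 3 + \frac{f}{2}$
$F{\left(o,t \right)} = \frac{1}{11 + t}$
$-119 + F{\left(\left(4 - 5\right) - 5,5 \right)} a{\left(7 \right)} = -119 + \frac{3 + \frac{1}{2} \cdot 7}{11 + 5} = -119 + \frac{3 + \frac{7}{2}}{16} = -119 + \frac{1}{16} \cdot \frac{13}{2} = -119 + \frac{13}{32} = - \frac{3795}{32}$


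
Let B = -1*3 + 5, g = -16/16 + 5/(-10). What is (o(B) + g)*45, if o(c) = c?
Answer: 45/2 ≈ 22.500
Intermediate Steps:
g = -3/2 (g = -16*1/16 + 5*(-⅒) = -1 - ½ = -3/2 ≈ -1.5000)
B = 2 (B = -3 + 5 = 2)
(o(B) + g)*45 = (2 - 3/2)*45 = (½)*45 = 45/2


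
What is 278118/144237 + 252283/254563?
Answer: 35729031835/12239134477 ≈ 2.9192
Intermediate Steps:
278118/144237 + 252283/254563 = 278118*(1/144237) + 252283*(1/254563) = 92706/48079 + 252283/254563 = 35729031835/12239134477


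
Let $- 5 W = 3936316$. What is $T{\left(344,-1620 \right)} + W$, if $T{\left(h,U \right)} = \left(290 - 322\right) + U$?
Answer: $- \frac{3944576}{5} \approx -7.8892 \cdot 10^{5}$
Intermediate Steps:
$T{\left(h,U \right)} = -32 + U$
$W = - \frac{3936316}{5}$ ($W = \left(- \frac{1}{5}\right) 3936316 = - \frac{3936316}{5} \approx -7.8726 \cdot 10^{5}$)
$T{\left(344,-1620 \right)} + W = \left(-32 - 1620\right) - \frac{3936316}{5} = -1652 - \frac{3936316}{5} = - \frac{3944576}{5}$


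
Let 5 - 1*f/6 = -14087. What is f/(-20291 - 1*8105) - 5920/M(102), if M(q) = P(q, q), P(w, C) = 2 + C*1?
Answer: -5528054/92287 ≈ -59.901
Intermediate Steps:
P(w, C) = 2 + C
M(q) = 2 + q
f = 84552 (f = 30 - 6*(-14087) = 30 + 84522 = 84552)
f/(-20291 - 1*8105) - 5920/M(102) = 84552/(-20291 - 1*8105) - 5920/(2 + 102) = 84552/(-20291 - 8105) - 5920/104 = 84552/(-28396) - 5920*1/104 = 84552*(-1/28396) - 740/13 = -21138/7099 - 740/13 = -5528054/92287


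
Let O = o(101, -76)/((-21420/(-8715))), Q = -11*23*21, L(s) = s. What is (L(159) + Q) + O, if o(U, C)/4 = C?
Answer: -269162/51 ≈ -5277.7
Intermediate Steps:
Q = -5313 (Q = -253*21 = -5313)
o(U, C) = 4*C
O = -6308/51 (O = (4*(-76))/((-21420/(-8715))) = -304/((-21420*(-1/8715))) = -304/204/83 = -304*83/204 = -6308/51 ≈ -123.69)
(L(159) + Q) + O = (159 - 5313) - 6308/51 = -5154 - 6308/51 = -269162/51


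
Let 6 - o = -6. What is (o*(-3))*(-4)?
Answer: 144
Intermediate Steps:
o = 12 (o = 6 - 1*(-6) = 6 + 6 = 12)
(o*(-3))*(-4) = (12*(-3))*(-4) = -36*(-4) = 144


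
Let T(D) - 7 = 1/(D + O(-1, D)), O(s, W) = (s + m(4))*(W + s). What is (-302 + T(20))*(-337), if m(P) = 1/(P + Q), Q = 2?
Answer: 2483353/25 ≈ 99334.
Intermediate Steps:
m(P) = 1/(2 + P) (m(P) = 1/(P + 2) = 1/(2 + P))
O(s, W) = (⅙ + s)*(W + s) (O(s, W) = (s + 1/(2 + 4))*(W + s) = (s + 1/6)*(W + s) = (s + ⅙)*(W + s) = (⅙ + s)*(W + s))
T(D) = 7 + 1/(⅚ + D/6) (T(D) = 7 + 1/(D + ((-1)² + D/6 + (⅙)*(-1) + D*(-1))) = 7 + 1/(D + (1 + D/6 - ⅙ - D)) = 7 + 1/(D + (⅚ - 5*D/6)) = 7 + 1/(⅚ + D/6))
(-302 + T(20))*(-337) = (-302 + (41 + 7*20)/(5 + 20))*(-337) = (-302 + (41 + 140)/25)*(-337) = (-302 + (1/25)*181)*(-337) = (-302 + 181/25)*(-337) = -7369/25*(-337) = 2483353/25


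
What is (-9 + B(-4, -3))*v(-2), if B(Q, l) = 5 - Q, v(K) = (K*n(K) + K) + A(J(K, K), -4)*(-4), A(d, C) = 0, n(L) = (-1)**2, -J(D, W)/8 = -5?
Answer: 0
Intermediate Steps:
J(D, W) = 40 (J(D, W) = -8*(-5) = 40)
n(L) = 1
v(K) = 2*K (v(K) = (K*1 + K) + 0*(-4) = (K + K) + 0 = 2*K + 0 = 2*K)
(-9 + B(-4, -3))*v(-2) = (-9 + (5 - 1*(-4)))*(2*(-2)) = (-9 + (5 + 4))*(-4) = (-9 + 9)*(-4) = 0*(-4) = 0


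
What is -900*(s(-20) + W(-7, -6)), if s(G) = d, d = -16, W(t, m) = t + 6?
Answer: 15300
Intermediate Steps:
W(t, m) = 6 + t
s(G) = -16
-900*(s(-20) + W(-7, -6)) = -900*(-16 + (6 - 7)) = -900*(-16 - 1) = -900*(-17) = 15300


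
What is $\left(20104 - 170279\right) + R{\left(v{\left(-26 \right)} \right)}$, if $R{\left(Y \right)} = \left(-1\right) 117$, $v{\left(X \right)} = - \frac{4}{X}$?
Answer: $-150292$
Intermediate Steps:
$R{\left(Y \right)} = -117$
$\left(20104 - 170279\right) + R{\left(v{\left(-26 \right)} \right)} = \left(20104 - 170279\right) - 117 = -150175 - 117 = -150292$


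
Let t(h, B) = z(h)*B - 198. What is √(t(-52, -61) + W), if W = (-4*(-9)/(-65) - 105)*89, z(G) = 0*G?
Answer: I*√40527435/65 ≈ 97.94*I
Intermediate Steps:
z(G) = 0
t(h, B) = -198 (t(h, B) = 0*B - 198 = 0 - 198 = -198)
W = -610629/65 (W = (36*(-1/65) - 105)*89 = (-36/65 - 105)*89 = -6861/65*89 = -610629/65 ≈ -9394.3)
√(t(-52, -61) + W) = √(-198 - 610629/65) = √(-623499/65) = I*√40527435/65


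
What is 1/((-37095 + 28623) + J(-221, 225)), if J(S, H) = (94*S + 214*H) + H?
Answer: 1/19129 ≈ 5.2277e-5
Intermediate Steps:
J(S, H) = 94*S + 215*H
1/((-37095 + 28623) + J(-221, 225)) = 1/((-37095 + 28623) + (94*(-221) + 215*225)) = 1/(-8472 + (-20774 + 48375)) = 1/(-8472 + 27601) = 1/19129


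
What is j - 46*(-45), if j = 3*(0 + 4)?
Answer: 2082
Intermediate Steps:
j = 12 (j = 3*4 = 12)
j - 46*(-45) = 12 - 46*(-45) = 12 + 2070 = 2082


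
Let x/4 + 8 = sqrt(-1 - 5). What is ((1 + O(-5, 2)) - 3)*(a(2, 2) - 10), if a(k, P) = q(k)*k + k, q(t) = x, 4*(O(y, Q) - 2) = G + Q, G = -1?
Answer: -18 + 2*I*sqrt(6) ≈ -18.0 + 4.899*I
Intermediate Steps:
O(y, Q) = 7/4 + Q/4 (O(y, Q) = 2 + (-1 + Q)/4 = 2 + (-1/4 + Q/4) = 7/4 + Q/4)
x = -32 + 4*I*sqrt(6) (x = -32 + 4*sqrt(-1 - 5) = -32 + 4*sqrt(-6) = -32 + 4*(I*sqrt(6)) = -32 + 4*I*sqrt(6) ≈ -32.0 + 9.798*I)
q(t) = -32 + 4*I*sqrt(6)
a(k, P) = k + k*(-32 + 4*I*sqrt(6)) (a(k, P) = (-32 + 4*I*sqrt(6))*k + k = k*(-32 + 4*I*sqrt(6)) + k = k + k*(-32 + 4*I*sqrt(6)))
((1 + O(-5, 2)) - 3)*(a(2, 2) - 10) = ((1 + (7/4 + (1/4)*2)) - 3)*(2*(-31 + 4*I*sqrt(6)) - 10) = ((1 + (7/4 + 1/2)) - 3)*((-62 + 8*I*sqrt(6)) - 10) = ((1 + 9/4) - 3)*(-72 + 8*I*sqrt(6)) = (13/4 - 3)*(-72 + 8*I*sqrt(6)) = (-72 + 8*I*sqrt(6))/4 = -18 + 2*I*sqrt(6)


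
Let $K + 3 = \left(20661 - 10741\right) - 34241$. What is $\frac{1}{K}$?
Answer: $- \frac{1}{24324} \approx -4.1112 \cdot 10^{-5}$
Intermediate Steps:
$K = -24324$ ($K = -3 + \left(\left(20661 - 10741\right) - 34241\right) = -3 + \left(9920 - 34241\right) = -3 - 24321 = -24324$)
$\frac{1}{K} = \frac{1}{-24324} = - \frac{1}{24324}$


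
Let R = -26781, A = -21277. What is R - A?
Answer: -5504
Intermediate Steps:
R - A = -26781 - 1*(-21277) = -26781 + 21277 = -5504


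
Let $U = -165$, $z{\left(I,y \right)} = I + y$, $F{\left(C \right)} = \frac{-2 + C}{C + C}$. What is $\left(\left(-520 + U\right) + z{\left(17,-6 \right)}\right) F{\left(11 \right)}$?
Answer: $- \frac{3033}{11} \approx -275.73$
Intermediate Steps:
$F{\left(C \right)} = \frac{-2 + C}{2 C}$
$\left(\left(-520 + U\right) + z{\left(17,-6 \right)}\right) F{\left(11 \right)} = \left(\left(-520 - 165\right) + \left(17 - 6\right)\right) \frac{-2 + 11}{2 \cdot 11} = \left(-685 + 11\right) \frac{1}{2} \cdot \frac{1}{11} \cdot 9 = \left(-674\right) \frac{9}{22} = - \frac{3033}{11}$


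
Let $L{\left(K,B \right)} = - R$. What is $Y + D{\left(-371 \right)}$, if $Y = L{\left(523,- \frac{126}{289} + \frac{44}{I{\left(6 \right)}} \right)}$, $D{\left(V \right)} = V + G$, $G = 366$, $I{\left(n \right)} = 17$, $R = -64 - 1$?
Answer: $60$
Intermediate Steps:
$R = -65$
$D{\left(V \right)} = 366 + V$ ($D{\left(V \right)} = V + 366 = 366 + V$)
$L{\left(K,B \right)} = 65$ ($L{\left(K,B \right)} = \left(-1\right) \left(-65\right) = 65$)
$Y = 65$
$Y + D{\left(-371 \right)} = 65 + \left(366 - 371\right) = 65 - 5 = 60$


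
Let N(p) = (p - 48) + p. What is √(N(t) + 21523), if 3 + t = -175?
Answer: 7*√431 ≈ 145.32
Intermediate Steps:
t = -178 (t = -3 - 175 = -178)
N(p) = -48 + 2*p (N(p) = (-48 + p) + p = -48 + 2*p)
√(N(t) + 21523) = √((-48 + 2*(-178)) + 21523) = √((-48 - 356) + 21523) = √(-404 + 21523) = √21119 = 7*√431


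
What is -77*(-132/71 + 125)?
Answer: -673211/71 ≈ -9481.8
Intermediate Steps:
-77*(-132/71 + 125) = -77*8743/71 = -673211/71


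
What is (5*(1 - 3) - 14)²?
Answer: 576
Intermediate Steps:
(5*(1 - 3) - 14)² = (5*(-2) - 14)² = (-10 - 14)² = (-24)² = 576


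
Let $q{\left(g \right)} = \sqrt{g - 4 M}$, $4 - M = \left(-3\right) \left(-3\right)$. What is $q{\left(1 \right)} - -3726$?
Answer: $3726 + \sqrt{21} \approx 3730.6$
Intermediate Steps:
$M = -5$ ($M = 4 - \left(-3\right) \left(-3\right) = 4 - 9 = -5$)
$q{\left(g \right)} = \sqrt{20 + g}$ ($q{\left(g \right)} = \sqrt{g - -20} = \sqrt{g + 20} = \sqrt{20 + g}$)
$q{\left(1 \right)} - -3726 = \sqrt{20 + 1} - -3726 = \sqrt{21} + 3726 = 3726 + \sqrt{21}$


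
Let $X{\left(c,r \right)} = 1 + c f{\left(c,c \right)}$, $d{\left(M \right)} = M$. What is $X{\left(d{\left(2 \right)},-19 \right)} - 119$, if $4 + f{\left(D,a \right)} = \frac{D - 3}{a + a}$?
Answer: $- \frac{253}{2} \approx -126.5$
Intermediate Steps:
$f{\left(D,a \right)} = -4 + \frac{-3 + D}{2 a}$ ($f{\left(D,a \right)} = -4 + \frac{D - 3}{a + a} = -4 + \frac{-3 + D}{2 a}$)
$X{\left(c,r \right)} = - \frac{1}{2} - \frac{7 c}{2}$ ($X{\left(c,r \right)} = 1 + c \frac{-3 + c - 8 c}{2 c} = 1 + c \frac{-3 - 7 c}{2 c} = 1 - \left(\frac{3}{2} + \frac{7 c}{2}\right) = - \frac{1}{2} - \frac{7 c}{2}$)
$X{\left(d{\left(2 \right)},-19 \right)} - 119 = \left(- \frac{1}{2} - 7\right) - 119 = - \frac{15}{2} - 119 = - \frac{253}{2}$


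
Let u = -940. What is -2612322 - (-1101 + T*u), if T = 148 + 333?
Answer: -2159081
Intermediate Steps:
T = 481
-2612322 - (-1101 + T*u) = -2612322 - (-1101 + 481*(-940)) = -2612322 - (-1101 - 452140) = -2612322 - 1*(-453241) = -2612322 + 453241 = -2159081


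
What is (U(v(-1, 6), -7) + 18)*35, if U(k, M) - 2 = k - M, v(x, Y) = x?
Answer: 910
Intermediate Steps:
U(k, M) = 2 + k - M (U(k, M) = 2 + (k - M) = 2 + k - M)
(U(v(-1, 6), -7) + 18)*35 = ((2 - 1 - 1*(-7)) + 18)*35 = ((2 - 1 + 7) + 18)*35 = (8 + 18)*35 = 26*35 = 910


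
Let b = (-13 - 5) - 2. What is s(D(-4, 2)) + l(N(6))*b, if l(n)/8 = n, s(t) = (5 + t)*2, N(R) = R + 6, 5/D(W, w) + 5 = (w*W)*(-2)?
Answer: -21000/11 ≈ -1909.1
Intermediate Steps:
D(W, w) = 5/(-5 - 2*W*w) (D(W, w) = 5/(-5 + (w*W)*(-2)) = 5/(-5 + (W*w)*(-2)) = 5/(-5 - 2*W*w))
N(R) = 6 + R
s(t) = 10 + 2*t
l(n) = 8*n
b = -20 (b = -18 - 2 = -20)
s(D(-4, 2)) + l(N(6))*b = (10 + 2*(-5/(5 + 2*(-4)*2))) + (8*(6 + 6))*(-20) = (10 + 2*(-5/(5 - 16))) + (8*12)*(-20) = (10 + 2*(-5/(-11))) + 96*(-20) = (10 + 2*(-5*(-1/11))) - 1920 = (10 + 2*(5/11)) - 1920 = (10 + 10/11) - 1920 = 120/11 - 1920 = -21000/11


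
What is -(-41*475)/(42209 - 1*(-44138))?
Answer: 19475/86347 ≈ 0.22554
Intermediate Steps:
-(-41*475)/(42209 - 1*(-44138)) = -(-19475)/(42209 + 44138) = -(-19475)/86347 = -1*(-19475/86347) = 19475/86347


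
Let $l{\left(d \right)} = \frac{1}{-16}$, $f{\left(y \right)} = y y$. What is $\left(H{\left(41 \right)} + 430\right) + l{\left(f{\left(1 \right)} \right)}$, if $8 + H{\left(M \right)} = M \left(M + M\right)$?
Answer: $\frac{60543}{16} \approx 3783.9$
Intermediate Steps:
$f{\left(y \right)} = y^{2}$
$l{\left(d \right)} = - \frac{1}{16}$
$H{\left(M \right)} = -8 + 2 M^{2}$ ($H{\left(M \right)} = -8 + M \left(M + M\right) = -8 + M 2 M = -8 + 2 M^{2}$)
$\left(H{\left(41 \right)} + 430\right) + l{\left(f{\left(1 \right)} \right)} = \left(\left(-8 + 2 \cdot 41^{2}\right) + 430\right) - \frac{1}{16} = \left(\left(-8 + 2 \cdot 1681\right) + 430\right) - \frac{1}{16} = \left(\left(-8 + 3362\right) + 430\right) - \frac{1}{16} = \left(3354 + 430\right) - \frac{1}{16} = 3784 - \frac{1}{16} = \frac{60543}{16}$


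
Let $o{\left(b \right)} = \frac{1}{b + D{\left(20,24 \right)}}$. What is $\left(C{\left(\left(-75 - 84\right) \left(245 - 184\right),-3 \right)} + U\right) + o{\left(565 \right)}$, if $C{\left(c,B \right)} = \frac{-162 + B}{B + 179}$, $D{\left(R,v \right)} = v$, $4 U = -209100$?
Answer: $- \frac{492648419}{9424} \approx -52276.0$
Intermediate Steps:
$U = -52275$ ($U = \frac{1}{4} \left(-209100\right) = -52275$)
$o{\left(b \right)} = \frac{1}{24 + b}$ ($o{\left(b \right)} = \frac{1}{b + 24} = \frac{1}{24 + b}$)
$C{\left(c,B \right)} = \frac{-162 + B}{179 + B}$
$\left(C{\left(\left(-75 - 84\right) \left(245 - 184\right),-3 \right)} + U\right) + o{\left(565 \right)} = \left(\frac{-162 - 3}{179 - 3} - 52275\right) + \frac{1}{24 + 565} = \left(\frac{1}{176} \left(-165\right) - 52275\right) + \frac{1}{589} = \left(- \frac{15}{16} - 52275\right) + \frac{1}{589} = - \frac{836415}{16} + \frac{1}{589} = - \frac{492648419}{9424}$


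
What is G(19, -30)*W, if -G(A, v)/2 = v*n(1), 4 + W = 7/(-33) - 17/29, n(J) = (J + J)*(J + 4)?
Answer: -918400/319 ≈ -2879.0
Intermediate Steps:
n(J) = 2*J*(4 + J) (n(J) = (2*J)*(4 + J) = 2*J*(4 + J))
W = -4592/957 (W = -4 + (7/(-33) - 17/29) = -4 + (7*(-1/33) - 17*1/29) = -4 + (-7/33 - 17/29) = -4 - 764/957 = -4592/957 ≈ -4.7983)
G(A, v) = -20*v (G(A, v) = -2*v*2*1*(4 + 1) = -2*v*2*1*5 = -2*v*10 = -20*v)
G(19, -30)*W = -20*(-30)*(-4592/957) = 600*(-4592/957) = -918400/319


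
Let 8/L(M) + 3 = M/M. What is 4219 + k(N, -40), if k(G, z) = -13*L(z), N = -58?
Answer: 4271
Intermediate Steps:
L(M) = -4 (L(M) = 8/(-3 + M/M) = 8/(-3 + 1) = 8/(-2) = 8*(-½) = -4)
k(G, z) = 52 (k(G, z) = -13*(-4) = 52)
4219 + k(N, -40) = 4219 + 52 = 4271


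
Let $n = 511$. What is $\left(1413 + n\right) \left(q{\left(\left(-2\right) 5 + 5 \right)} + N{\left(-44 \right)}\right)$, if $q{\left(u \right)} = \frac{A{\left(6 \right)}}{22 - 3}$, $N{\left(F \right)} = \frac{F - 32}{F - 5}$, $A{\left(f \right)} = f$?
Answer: $\frac{3343912}{931} \approx 3591.7$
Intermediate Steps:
$N{\left(F \right)} = \frac{-32 + F}{-5 + F}$
$q{\left(u \right)} = \frac{6}{19}$ ($q{\left(u \right)} = \frac{6}{22 - 3} = \frac{6}{19}$)
$\left(1413 + n\right) \left(q{\left(\left(-2\right) 5 + 5 \right)} + N{\left(-44 \right)}\right) = \left(1413 + 511\right) \left(\frac{6}{19} + \frac{-32 - 44}{-5 - 44}\right) = 1924 \left(\frac{6}{19} + \frac{1}{-49} \left(-76\right)\right) = 1924 \left(\frac{6}{19} - - \frac{76}{49}\right) = 1924 \left(\frac{6}{19} + \frac{76}{49}\right) = 1924 \cdot \frac{1738}{931} = \frac{3343912}{931}$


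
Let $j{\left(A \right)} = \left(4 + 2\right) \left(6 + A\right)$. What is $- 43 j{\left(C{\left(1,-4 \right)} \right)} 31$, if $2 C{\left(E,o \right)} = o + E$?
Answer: $-35991$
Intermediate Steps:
$C{\left(E,o \right)} = \frac{E}{2} + \frac{o}{2}$ ($C{\left(E,o \right)} = \frac{o + E}{2} = \frac{E + o}{2} = \frac{E}{2} + \frac{o}{2}$)
$j{\left(A \right)} = 36 + 6 A$ ($j{\left(A \right)} = 6 \left(6 + A\right) = 36 + 6 A$)
$- 43 j{\left(C{\left(1,-4 \right)} \right)} 31 = - 43 \left(36 + 6 \left(\frac{1}{2} \cdot 1 + \frac{1}{2} \left(-4\right)\right)\right) 31 = - 43 \left(36 + 6 \left(\frac{1}{2} - 2\right)\right) 31 = - 43 \left(36 + 6 \left(- \frac{3}{2}\right)\right) 31 = - 43 \left(36 - 9\right) 31 = \left(-43\right) 27 \cdot 31 = \left(-1161\right) 31 = -35991$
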